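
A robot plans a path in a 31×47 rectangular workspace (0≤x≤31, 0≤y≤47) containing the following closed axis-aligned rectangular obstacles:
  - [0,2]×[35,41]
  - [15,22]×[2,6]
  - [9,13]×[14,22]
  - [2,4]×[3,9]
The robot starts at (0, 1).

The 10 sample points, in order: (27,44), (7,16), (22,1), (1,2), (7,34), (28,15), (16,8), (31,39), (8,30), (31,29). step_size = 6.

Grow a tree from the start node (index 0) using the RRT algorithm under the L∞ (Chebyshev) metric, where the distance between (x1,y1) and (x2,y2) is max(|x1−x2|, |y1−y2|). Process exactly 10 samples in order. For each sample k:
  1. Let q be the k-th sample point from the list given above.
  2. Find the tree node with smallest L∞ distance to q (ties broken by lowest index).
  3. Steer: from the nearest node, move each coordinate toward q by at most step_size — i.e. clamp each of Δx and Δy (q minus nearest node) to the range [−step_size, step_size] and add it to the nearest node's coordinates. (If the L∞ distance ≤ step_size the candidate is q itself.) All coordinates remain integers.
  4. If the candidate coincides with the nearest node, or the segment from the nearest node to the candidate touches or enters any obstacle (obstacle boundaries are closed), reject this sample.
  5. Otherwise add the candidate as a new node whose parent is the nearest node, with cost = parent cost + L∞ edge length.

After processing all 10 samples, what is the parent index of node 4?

Parent of node 4: 3

1. q=(27,44) nearest=0 d=43 new=(6,7) → blocked by [2,4]×[3,9], reject
2. q=(7,16) nearest=0 d=15 new=(6,7) → blocked by [2,4]×[3,9], reject
3. q=(22,1) nearest=0 d=22 new=(6,1) → add node 1 parent=0 cost=6
4. q=(1,2) nearest=0 d=1 new=(1,2) → add node 2 parent=0 cost=1
5. q=(7,34) nearest=2 d=32 new=(7,8) → blocked by [2,4]×[3,9], reject
6. q=(28,15) nearest=1 d=22 new=(12,7) → add node 3 parent=1 cost=12
7. q=(16,8) nearest=3 d=4 new=(16,8) → add node 4 parent=3 cost=16
8. q=(31,39) nearest=4 d=31 new=(22,14) → add node 5 parent=4 cost=22
9. q=(8,30) nearest=5 d=16 new=(16,20) → add node 6 parent=5 cost=28
10. q=(31,29) nearest=5 d=15 new=(28,20) → add node 7 parent=5 cost=28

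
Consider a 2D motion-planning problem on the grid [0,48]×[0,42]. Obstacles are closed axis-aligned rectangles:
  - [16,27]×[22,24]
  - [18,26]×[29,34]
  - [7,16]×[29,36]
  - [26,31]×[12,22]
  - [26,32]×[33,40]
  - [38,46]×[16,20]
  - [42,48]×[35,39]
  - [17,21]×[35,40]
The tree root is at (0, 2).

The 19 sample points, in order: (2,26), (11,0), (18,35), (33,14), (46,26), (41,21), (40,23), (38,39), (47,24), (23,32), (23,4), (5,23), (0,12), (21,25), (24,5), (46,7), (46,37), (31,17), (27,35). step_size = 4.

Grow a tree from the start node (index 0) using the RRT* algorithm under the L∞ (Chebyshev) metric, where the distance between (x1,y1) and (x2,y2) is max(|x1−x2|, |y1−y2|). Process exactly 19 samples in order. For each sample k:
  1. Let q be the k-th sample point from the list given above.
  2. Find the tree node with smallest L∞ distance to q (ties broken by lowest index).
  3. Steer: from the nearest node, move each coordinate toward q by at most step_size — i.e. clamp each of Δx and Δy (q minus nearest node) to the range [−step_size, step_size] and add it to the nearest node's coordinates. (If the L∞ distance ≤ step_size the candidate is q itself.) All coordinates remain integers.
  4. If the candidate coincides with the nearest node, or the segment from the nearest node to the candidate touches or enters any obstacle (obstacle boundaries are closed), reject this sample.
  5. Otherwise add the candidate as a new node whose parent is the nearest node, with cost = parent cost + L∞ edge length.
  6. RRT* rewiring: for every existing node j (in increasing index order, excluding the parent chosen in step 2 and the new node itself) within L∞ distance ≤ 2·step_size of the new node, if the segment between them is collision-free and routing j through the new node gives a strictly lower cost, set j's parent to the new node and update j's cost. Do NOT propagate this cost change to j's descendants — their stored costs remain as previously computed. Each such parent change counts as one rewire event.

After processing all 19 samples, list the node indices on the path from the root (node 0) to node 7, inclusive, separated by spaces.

Path: 0 1 2 4 5 6 7

1. q=(2,26) nearest=0 d=24 new=(2,6) → add node 1 parent=0 cost=4
2. q=(11,0) nearest=1 d=9 new=(6,2) → add node 2 parent=1 cost=8
3. q=(18,35) nearest=1 d=29 new=(6,10) → add node 3 parent=1 cost=8
4. q=(33,14) nearest=2 d=27 new=(10,6) → add node 4 parent=2 cost=12
5. q=(46,26) nearest=4 d=36 new=(14,10) → add node 5 parent=4 cost=16
6. q=(41,21) nearest=5 d=27 new=(18,14) → add node 6 parent=5 cost=20
7. q=(40,23) nearest=6 d=22 new=(22,18) → add node 7 parent=6 cost=24
8. q=(38,39) nearest=7 d=21 new=(26,22) → blocked by [16,27]×[22,24], reject
9. q=(47,24) nearest=7 d=25 new=(26,22) → blocked by [16,27]×[22,24], reject
10. q=(23,32) nearest=7 d=14 new=(23,22) → blocked by [16,27]×[22,24], reject
11. q=(23,4) nearest=5 d=9 new=(18,6) → add node 8 parent=5 cost=20
12. q=(5,23) nearest=3 d=13 new=(5,14) → add node 9 parent=3 cost=12
13. q=(0,12) nearest=9 d=5 new=(1,12) → add node 10 parent=9 cost=16
14. q=(21,25) nearest=7 d=7 new=(21,22) → blocked by [16,27]×[22,24], reject
15. q=(24,5) nearest=8 d=6 new=(22,5) → add node 11 parent=8 cost=24
16. q=(46,7) nearest=7 d=24 new=(26,14) → blocked by [26,31]×[12,22], reject
17. q=(46,37) nearest=7 d=24 new=(26,22) → blocked by [16,27]×[22,24], reject
18. q=(31,17) nearest=7 d=9 new=(26,17) → blocked by [26,31]×[12,22], reject
19. q=(27,35) nearest=7 d=17 new=(26,22) → blocked by [16,27]×[22,24], reject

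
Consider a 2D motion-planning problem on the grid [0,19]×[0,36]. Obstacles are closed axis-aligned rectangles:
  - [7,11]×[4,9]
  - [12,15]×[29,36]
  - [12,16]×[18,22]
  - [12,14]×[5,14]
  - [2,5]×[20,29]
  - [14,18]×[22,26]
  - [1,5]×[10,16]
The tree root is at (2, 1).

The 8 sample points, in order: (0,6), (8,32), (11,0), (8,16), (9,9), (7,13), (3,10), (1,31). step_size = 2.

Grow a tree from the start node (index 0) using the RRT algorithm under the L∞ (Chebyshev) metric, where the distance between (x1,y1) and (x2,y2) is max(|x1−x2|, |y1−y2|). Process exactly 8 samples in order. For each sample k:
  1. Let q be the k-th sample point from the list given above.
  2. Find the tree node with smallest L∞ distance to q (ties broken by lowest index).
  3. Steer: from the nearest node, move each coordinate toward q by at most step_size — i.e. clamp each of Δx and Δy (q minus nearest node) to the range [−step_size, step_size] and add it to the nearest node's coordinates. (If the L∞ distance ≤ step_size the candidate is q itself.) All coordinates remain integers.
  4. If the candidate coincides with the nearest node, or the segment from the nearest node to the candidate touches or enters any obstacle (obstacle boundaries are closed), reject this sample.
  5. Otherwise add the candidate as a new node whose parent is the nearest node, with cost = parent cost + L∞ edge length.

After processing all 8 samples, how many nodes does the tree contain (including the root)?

Node count: 8

1. q=(0,6) nearest=0 d=5 new=(0,3) → add node 1 parent=0 cost=2
2. q=(8,32) nearest=1 d=29 new=(2,5) → add node 2 parent=1 cost=4
3. q=(11,0) nearest=0 d=9 new=(4,0) → add node 3 parent=0 cost=2
4. q=(8,16) nearest=2 d=11 new=(4,7) → add node 4 parent=2 cost=6
5. q=(9,9) nearest=4 d=5 new=(6,9) → add node 5 parent=4 cost=8
6. q=(7,13) nearest=5 d=4 new=(7,11) → add node 6 parent=5 cost=10
7. q=(3,10) nearest=4 d=3 new=(3,9) → add node 7 parent=4 cost=8
8. q=(1,31) nearest=6 d=20 new=(5,13) → blocked by [1,5]×[10,16], reject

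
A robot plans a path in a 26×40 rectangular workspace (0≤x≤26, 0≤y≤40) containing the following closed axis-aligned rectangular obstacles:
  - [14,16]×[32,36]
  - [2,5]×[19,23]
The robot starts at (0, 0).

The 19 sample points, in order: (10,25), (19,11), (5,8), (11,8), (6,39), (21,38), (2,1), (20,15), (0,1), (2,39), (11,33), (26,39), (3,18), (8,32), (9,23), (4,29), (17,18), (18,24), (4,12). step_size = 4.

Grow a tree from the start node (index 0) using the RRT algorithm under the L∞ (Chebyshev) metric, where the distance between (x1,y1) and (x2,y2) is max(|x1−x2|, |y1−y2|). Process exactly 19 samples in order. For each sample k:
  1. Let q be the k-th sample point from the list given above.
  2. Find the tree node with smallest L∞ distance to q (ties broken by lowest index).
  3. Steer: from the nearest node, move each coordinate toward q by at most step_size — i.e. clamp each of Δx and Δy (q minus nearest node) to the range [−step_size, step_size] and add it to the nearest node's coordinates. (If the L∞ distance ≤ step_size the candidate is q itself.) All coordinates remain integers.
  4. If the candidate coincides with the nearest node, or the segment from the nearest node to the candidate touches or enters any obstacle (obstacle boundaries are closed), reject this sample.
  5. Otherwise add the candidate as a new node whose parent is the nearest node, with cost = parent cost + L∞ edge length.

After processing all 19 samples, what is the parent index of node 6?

Parent of node 6: 5

1. q=(10,25) nearest=0 d=25 new=(4,4) → add node 1 parent=0 cost=4
2. q=(19,11) nearest=1 d=15 new=(8,8) → add node 2 parent=1 cost=8
3. q=(5,8) nearest=2 d=3 new=(5,8) → add node 3 parent=2 cost=11
4. q=(11,8) nearest=2 d=3 new=(11,8) → add node 4 parent=2 cost=11
5. q=(6,39) nearest=2 d=31 new=(6,12) → add node 5 parent=2 cost=12
6. q=(21,38) nearest=5 d=26 new=(10,16) → add node 6 parent=5 cost=16
7. q=(2,1) nearest=0 d=2 new=(2,1) → add node 7 parent=0 cost=2
8. q=(20,15) nearest=4 d=9 new=(15,12) → add node 8 parent=4 cost=15
9. q=(0,1) nearest=0 d=1 new=(0,1) → add node 9 parent=0 cost=1
10. q=(2,39) nearest=6 d=23 new=(6,20) → add node 10 parent=6 cost=20
11. q=(11,33) nearest=10 d=13 new=(10,24) → add node 11 parent=10 cost=24
12. q=(26,39) nearest=11 d=16 new=(14,28) → add node 12 parent=11 cost=28
13. q=(3,18) nearest=10 d=3 new=(3,18) → blocked by [2,5]×[19,23], reject
14. q=(8,32) nearest=12 d=6 new=(10,32) → add node 13 parent=12 cost=32
15. q=(9,23) nearest=11 d=1 new=(9,23) → add node 14 parent=11 cost=25
16. q=(4,29) nearest=11 d=6 new=(6,28) → add node 15 parent=11 cost=28
17. q=(17,18) nearest=8 d=6 new=(17,16) → add node 16 parent=8 cost=19
18. q=(18,24) nearest=12 d=4 new=(18,24) → add node 17 parent=12 cost=32
19. q=(4,12) nearest=5 d=2 new=(4,12) → add node 18 parent=5 cost=14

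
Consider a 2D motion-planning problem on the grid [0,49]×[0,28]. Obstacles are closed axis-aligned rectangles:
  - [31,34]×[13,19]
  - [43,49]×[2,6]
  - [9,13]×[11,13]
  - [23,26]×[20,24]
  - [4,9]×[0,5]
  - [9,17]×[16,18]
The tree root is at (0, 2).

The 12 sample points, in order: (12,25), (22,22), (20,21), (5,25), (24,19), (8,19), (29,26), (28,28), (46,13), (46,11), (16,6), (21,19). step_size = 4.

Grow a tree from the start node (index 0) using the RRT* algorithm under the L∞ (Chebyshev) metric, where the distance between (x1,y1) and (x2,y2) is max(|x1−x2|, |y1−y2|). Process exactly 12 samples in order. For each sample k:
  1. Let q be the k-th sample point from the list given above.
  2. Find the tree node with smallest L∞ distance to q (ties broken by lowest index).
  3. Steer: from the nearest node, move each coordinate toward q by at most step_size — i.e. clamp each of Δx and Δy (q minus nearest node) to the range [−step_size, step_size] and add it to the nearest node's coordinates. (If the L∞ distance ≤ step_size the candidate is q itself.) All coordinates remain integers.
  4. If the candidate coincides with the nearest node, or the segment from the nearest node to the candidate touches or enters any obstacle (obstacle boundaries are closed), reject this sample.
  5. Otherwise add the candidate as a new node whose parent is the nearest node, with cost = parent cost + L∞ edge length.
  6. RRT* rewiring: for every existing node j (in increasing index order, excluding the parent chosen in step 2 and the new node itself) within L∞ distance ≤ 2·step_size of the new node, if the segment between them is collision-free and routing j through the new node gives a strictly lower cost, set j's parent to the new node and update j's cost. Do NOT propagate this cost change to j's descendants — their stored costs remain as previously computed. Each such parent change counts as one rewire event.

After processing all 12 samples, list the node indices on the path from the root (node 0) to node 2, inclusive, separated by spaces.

1. q=(12,25) nearest=0 d=23 new=(4,6) → add node 1 parent=0 cost=4
2. q=(22,22) nearest=1 d=18 new=(8,10) → add node 2 parent=1 cost=8
3. q=(20,21) nearest=2 d=12 new=(12,14) → blocked by [9,13]×[11,13], reject
4. q=(5,25) nearest=2 d=15 new=(5,14) → add node 3 parent=2 cost=12
5. q=(24,19) nearest=2 d=16 new=(12,14) → blocked by [9,13]×[11,13], reject
6. q=(8,19) nearest=3 d=5 new=(8,18) → add node 4 parent=3 cost=16
7. q=(29,26) nearest=2 d=21 new=(12,14) → blocked by [9,13]×[11,13], reject
8. q=(28,28) nearest=2 d=20 new=(12,14) → blocked by [9,13]×[11,13], reject
9. q=(46,13) nearest=2 d=38 new=(12,13) → blocked by [9,13]×[11,13], reject
10. q=(46,11) nearest=2 d=38 new=(12,11) → blocked by [9,13]×[11,13], reject
11. q=(16,6) nearest=2 d=8 new=(12,6) → add node 5 parent=2 cost=12
12. q=(21,19) nearest=2 d=13 new=(12,14) → blocked by [9,13]×[11,13], reject

Path: 0 1 2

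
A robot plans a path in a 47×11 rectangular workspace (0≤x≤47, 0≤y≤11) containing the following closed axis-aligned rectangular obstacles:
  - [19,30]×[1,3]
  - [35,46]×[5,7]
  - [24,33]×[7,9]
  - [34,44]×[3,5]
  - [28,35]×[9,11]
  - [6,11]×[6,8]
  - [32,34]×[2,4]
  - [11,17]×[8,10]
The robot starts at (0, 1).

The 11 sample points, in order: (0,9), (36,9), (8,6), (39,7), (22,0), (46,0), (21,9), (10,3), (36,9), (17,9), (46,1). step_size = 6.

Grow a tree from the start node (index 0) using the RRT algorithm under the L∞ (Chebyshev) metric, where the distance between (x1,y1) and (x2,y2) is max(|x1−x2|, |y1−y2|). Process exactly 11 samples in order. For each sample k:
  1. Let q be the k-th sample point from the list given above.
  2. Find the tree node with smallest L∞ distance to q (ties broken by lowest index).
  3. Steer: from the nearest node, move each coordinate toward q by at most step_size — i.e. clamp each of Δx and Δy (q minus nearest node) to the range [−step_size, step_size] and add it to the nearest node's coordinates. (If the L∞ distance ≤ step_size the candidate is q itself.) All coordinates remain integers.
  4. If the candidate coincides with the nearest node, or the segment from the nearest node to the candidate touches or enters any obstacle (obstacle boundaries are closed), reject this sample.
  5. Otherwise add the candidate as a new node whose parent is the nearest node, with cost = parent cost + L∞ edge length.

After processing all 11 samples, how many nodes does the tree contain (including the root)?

Node count: 6

1. q=(0,9) nearest=0 d=8 new=(0,7) → add node 1 parent=0 cost=6
2. q=(36,9) nearest=0 d=36 new=(6,7) → blocked by [6,11]×[6,8], reject
3. q=(8,6) nearest=0 d=8 new=(6,6) → blocked by [6,11]×[6,8], reject
4. q=(39,7) nearest=0 d=39 new=(6,7) → blocked by [6,11]×[6,8], reject
5. q=(22,0) nearest=0 d=22 new=(6,0) → add node 2 parent=0 cost=6
6. q=(46,0) nearest=2 d=40 new=(12,0) → add node 3 parent=2 cost=12
7. q=(21,9) nearest=3 d=9 new=(18,6) → add node 4 parent=3 cost=18
8. q=(10,3) nearest=3 d=3 new=(10,3) → add node 5 parent=3 cost=15
9. q=(36,9) nearest=4 d=18 new=(24,9) → blocked by [24,33]×[7,9], reject
10. q=(17,9) nearest=4 d=3 new=(17,9) → blocked by [11,17]×[8,10], reject
11. q=(46,1) nearest=4 d=28 new=(24,1) → blocked by [19,30]×[1,3], reject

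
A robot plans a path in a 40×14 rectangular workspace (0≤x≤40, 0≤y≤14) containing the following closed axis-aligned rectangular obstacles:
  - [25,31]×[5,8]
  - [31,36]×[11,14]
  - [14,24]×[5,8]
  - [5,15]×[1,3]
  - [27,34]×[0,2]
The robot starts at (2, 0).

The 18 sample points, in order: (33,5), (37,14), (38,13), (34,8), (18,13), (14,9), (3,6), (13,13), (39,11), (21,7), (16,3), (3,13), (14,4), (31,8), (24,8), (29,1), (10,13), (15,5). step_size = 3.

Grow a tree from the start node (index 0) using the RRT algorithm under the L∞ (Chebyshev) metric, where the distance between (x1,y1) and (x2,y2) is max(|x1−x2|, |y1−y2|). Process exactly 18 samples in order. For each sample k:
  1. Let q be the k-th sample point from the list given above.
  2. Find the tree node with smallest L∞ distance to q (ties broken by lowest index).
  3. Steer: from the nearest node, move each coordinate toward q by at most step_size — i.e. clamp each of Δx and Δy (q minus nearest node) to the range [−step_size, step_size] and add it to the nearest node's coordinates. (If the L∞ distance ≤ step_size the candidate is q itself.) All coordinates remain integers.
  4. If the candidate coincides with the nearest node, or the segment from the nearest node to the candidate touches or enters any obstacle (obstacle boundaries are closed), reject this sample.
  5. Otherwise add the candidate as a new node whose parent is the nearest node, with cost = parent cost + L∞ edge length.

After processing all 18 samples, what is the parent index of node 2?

1. q=(33,5) nearest=0 d=31 new=(5,3) → blocked by [5,15]×[1,3], reject
2. q=(37,14) nearest=0 d=35 new=(5,3) → blocked by [5,15]×[1,3], reject
3. q=(38,13) nearest=0 d=36 new=(5,3) → blocked by [5,15]×[1,3], reject
4. q=(34,8) nearest=0 d=32 new=(5,3) → blocked by [5,15]×[1,3], reject
5. q=(18,13) nearest=0 d=16 new=(5,3) → blocked by [5,15]×[1,3], reject
6. q=(14,9) nearest=0 d=12 new=(5,3) → blocked by [5,15]×[1,3], reject
7. q=(3,6) nearest=0 d=6 new=(3,3) → add node 1 parent=0 cost=3
8. q=(13,13) nearest=1 d=10 new=(6,6) → add node 2 parent=1 cost=6
9. q=(39,11) nearest=2 d=33 new=(9,9) → add node 3 parent=2 cost=9
10. q=(21,7) nearest=3 d=12 new=(12,7) → add node 4 parent=3 cost=12
11. q=(16,3) nearest=4 d=4 new=(15,4) → blocked by [14,24]×[5,8], reject
12. q=(3,13) nearest=3 d=6 new=(6,12) → add node 5 parent=3 cost=12
13. q=(14,4) nearest=4 d=3 new=(14,4) → add node 6 parent=4 cost=15
14. q=(31,8) nearest=6 d=17 new=(17,7) → blocked by [14,24]×[5,8], reject
15. q=(24,8) nearest=6 d=10 new=(17,7) → blocked by [14,24]×[5,8], reject
16. q=(29,1) nearest=6 d=15 new=(17,1) → blocked by [5,15]×[1,3], reject
17. q=(10,13) nearest=3 d=4 new=(10,12) → add node 7 parent=3 cost=12
18. q=(15,5) nearest=6 d=1 new=(15,5) → blocked by [14,24]×[5,8], reject

Parent of node 2: 1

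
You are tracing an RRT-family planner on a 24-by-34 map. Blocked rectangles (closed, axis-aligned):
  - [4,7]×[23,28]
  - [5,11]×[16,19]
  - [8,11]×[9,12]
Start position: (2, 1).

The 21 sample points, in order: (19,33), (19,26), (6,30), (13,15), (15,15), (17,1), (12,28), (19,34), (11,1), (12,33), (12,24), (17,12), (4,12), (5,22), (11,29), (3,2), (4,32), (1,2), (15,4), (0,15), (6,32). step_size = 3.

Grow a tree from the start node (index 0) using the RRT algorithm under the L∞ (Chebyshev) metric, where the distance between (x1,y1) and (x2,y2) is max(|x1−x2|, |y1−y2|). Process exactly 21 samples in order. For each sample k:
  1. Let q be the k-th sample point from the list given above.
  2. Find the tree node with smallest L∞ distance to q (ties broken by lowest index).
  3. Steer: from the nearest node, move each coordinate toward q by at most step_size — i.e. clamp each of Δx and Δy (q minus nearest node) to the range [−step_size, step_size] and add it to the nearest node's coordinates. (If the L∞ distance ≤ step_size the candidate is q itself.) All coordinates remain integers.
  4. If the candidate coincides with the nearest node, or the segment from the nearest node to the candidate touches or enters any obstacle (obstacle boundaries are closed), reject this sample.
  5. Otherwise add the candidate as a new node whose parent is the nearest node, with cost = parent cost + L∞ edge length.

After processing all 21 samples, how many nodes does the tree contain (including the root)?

Node count: 15

1. q=(19,33) nearest=0 d=32 new=(5,4) → add node 1 parent=0 cost=3
2. q=(19,26) nearest=1 d=22 new=(8,7) → add node 2 parent=1 cost=6
3. q=(6,30) nearest=2 d=23 new=(6,10) → add node 3 parent=2 cost=9
4. q=(13,15) nearest=3 d=7 new=(9,13) → blocked by [8,11]×[9,12], reject
5. q=(15,15) nearest=2 d=8 new=(11,10) → blocked by [8,11]×[9,12], reject
6. q=(17,1) nearest=2 d=9 new=(11,4) → add node 4 parent=2 cost=9
7. q=(12,28) nearest=3 d=18 new=(9,13) → blocked by [8,11]×[9,12], reject
8. q=(19,34) nearest=3 d=24 new=(9,13) → blocked by [8,11]×[9,12], reject
9. q=(11,1) nearest=4 d=3 new=(11,1) → add node 5 parent=4 cost=12
10. q=(12,33) nearest=3 d=23 new=(9,13) → blocked by [8,11]×[9,12], reject
11. q=(12,24) nearest=3 d=14 new=(9,13) → blocked by [8,11]×[9,12], reject
12. q=(17,12) nearest=4 d=8 new=(14,7) → add node 6 parent=4 cost=12
13. q=(4,12) nearest=3 d=2 new=(4,12) → add node 7 parent=3 cost=11
14. q=(5,22) nearest=7 d=10 new=(5,15) → add node 8 parent=7 cost=14
15. q=(11,29) nearest=8 d=14 new=(8,18) → blocked by [5,11]×[16,19], reject
16. q=(3,2) nearest=0 d=1 new=(3,2) → add node 9 parent=0 cost=1
17. q=(4,32) nearest=8 d=17 new=(4,18) → add node 10 parent=8 cost=17
18. q=(1,2) nearest=0 d=1 new=(1,2) → add node 11 parent=0 cost=1
19. q=(15,4) nearest=6 d=3 new=(15,4) → add node 12 parent=6 cost=15
20. q=(0,15) nearest=7 d=4 new=(1,15) → add node 13 parent=7 cost=14
21. q=(6,32) nearest=10 d=14 new=(6,21) → add node 14 parent=10 cost=20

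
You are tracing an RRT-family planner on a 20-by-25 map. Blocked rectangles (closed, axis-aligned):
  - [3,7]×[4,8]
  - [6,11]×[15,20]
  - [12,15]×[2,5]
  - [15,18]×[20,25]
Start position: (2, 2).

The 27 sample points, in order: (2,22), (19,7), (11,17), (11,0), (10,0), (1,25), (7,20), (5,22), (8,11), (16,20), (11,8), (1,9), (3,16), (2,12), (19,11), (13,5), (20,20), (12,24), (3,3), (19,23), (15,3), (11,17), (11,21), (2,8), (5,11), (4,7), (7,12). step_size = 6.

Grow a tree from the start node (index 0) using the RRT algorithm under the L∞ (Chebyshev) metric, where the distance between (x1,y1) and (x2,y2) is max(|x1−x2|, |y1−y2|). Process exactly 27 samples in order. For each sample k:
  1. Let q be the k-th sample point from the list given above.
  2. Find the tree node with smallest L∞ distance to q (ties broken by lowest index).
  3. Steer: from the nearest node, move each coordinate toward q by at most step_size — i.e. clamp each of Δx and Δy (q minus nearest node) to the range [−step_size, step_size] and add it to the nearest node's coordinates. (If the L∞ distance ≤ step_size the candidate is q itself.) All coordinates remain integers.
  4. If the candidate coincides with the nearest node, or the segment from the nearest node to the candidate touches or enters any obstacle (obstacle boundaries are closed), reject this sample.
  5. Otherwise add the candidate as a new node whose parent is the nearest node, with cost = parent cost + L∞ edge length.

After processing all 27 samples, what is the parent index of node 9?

1. q=(2,22) nearest=0 d=20 new=(2,8) → add node 1 parent=0 cost=6
2. q=(19,7) nearest=0 d=17 new=(8,7) → blocked by [3,7]×[4,8], reject
3. q=(11,17) nearest=1 d=9 new=(8,14) → add node 2 parent=1 cost=12
4. q=(11,0) nearest=0 d=9 new=(8,0) → add node 3 parent=0 cost=6
5. q=(10,0) nearest=3 d=2 new=(10,0) → add node 4 parent=3 cost=8
6. q=(1,25) nearest=2 d=11 new=(2,20) → blocked by [6,11]×[15,20], reject
7. q=(7,20) nearest=2 d=6 new=(7,20) → blocked by [6,11]×[15,20], reject
8. q=(5,22) nearest=2 d=8 new=(5,20) → blocked by [6,11]×[15,20], reject
9. q=(8,11) nearest=2 d=3 new=(8,11) → add node 5 parent=2 cost=15
10. q=(16,20) nearest=2 d=8 new=(14,20) → blocked by [6,11]×[15,20], reject
11. q=(11,8) nearest=5 d=3 new=(11,8) → add node 6 parent=5 cost=18
12. q=(1,9) nearest=1 d=1 new=(1,9) → add node 7 parent=1 cost=7
13. q=(3,16) nearest=2 d=5 new=(3,16) → add node 8 parent=2 cost=17
14. q=(2,12) nearest=7 d=3 new=(2,12) → add node 9 parent=7 cost=10
15. q=(19,11) nearest=6 d=8 new=(17,11) → add node 10 parent=6 cost=24
16. q=(13,5) nearest=6 d=3 new=(13,5) → blocked by [12,15]×[2,5], reject
17. q=(20,20) nearest=10 d=9 new=(20,17) → add node 11 parent=10 cost=30
18. q=(12,24) nearest=11 d=8 new=(14,23) → blocked by [15,18]×[20,25], reject
19. q=(3,3) nearest=0 d=1 new=(3,3) → add node 12 parent=0 cost=1
20. q=(19,23) nearest=11 d=6 new=(19,23) → add node 13 parent=11 cost=36
21. q=(15,3) nearest=4 d=5 new=(15,3) → blocked by [12,15]×[2,5], reject
22. q=(11,17) nearest=2 d=3 new=(11,17) → blocked by [6,11]×[15,20], reject
23. q=(11,21) nearest=2 d=7 new=(11,20) → blocked by [6,11]×[15,20], reject
24. q=(2,8) nearest=1 d=0 → coincident, reject
25. q=(5,11) nearest=1 d=3 new=(5,11) → add node 14 parent=1 cost=9
26. q=(4,7) nearest=1 d=2 new=(4,7) → blocked by [3,7]×[4,8], reject
27. q=(7,12) nearest=5 d=1 new=(7,12) → add node 15 parent=5 cost=16

Parent of node 9: 7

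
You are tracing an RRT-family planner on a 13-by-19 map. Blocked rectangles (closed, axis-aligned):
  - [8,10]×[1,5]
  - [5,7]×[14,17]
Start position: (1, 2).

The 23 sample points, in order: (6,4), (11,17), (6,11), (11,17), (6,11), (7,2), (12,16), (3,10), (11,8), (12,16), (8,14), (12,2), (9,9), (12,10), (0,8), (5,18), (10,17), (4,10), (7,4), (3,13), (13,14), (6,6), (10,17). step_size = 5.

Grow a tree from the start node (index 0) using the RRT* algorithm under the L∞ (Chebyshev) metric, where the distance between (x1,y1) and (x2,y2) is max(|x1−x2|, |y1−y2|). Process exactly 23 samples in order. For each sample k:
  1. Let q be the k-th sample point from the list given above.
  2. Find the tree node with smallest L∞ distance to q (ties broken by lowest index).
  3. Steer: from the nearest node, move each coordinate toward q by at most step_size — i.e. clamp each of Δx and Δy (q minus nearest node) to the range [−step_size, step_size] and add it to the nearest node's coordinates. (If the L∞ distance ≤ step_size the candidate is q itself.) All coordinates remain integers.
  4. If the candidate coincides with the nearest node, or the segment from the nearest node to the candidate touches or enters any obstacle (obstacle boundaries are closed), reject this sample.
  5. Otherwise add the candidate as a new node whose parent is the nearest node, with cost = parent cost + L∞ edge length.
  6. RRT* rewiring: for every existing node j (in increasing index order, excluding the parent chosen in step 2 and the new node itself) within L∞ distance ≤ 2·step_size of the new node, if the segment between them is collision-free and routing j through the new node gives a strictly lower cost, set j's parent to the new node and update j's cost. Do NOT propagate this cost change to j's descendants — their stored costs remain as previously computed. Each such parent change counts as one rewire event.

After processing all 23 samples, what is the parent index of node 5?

Parent of node 5: 1

1. q=(6,4) nearest=0 d=5 new=(6,4) → add node 1 parent=0 cost=5
2. q=(11,17) nearest=1 d=13 new=(11,9) → add node 2 parent=1 cost=10
3. q=(6,11) nearest=2 d=5 new=(6,11) → add node 3 parent=2 cost=15
4. q=(11,17) nearest=3 d=6 new=(11,16) → add node 4 parent=3 cost=20
5. q=(6,11) nearest=3 d=0 → coincident, reject
6. q=(7,2) nearest=1 d=2 new=(7,2) → add node 5 parent=1 cost=7
7. q=(12,16) nearest=4 d=1 new=(12,16) → add node 6 parent=4 cost=21
8. q=(3,10) nearest=3 d=3 new=(3,10) → add node 7 parent=3 cost=18
9. q=(11,8) nearest=2 d=1 new=(11,8) → add node 8 parent=2 cost=11; rewire 4→8 (19<20); rewire 6→8 (19<21)
10. q=(12,16) nearest=6 d=0 → coincident, reject
11. q=(8,14) nearest=3 d=3 new=(8,14) → add node 9 parent=3 cost=18
12. q=(12,2) nearest=5 d=5 new=(12,2) → blocked by [8,10]×[1,5], reject
13. q=(9,9) nearest=2 d=2 new=(9,9) → add node 10 parent=2 cost=12; rewire 9→10 (17<18)
14. q=(12,10) nearest=2 d=1 new=(12,10) → add node 11 parent=2 cost=11; rewire 4→11 (17<19); rewire 6→11 (17<19); rewire 9→11 (15<17)
15. q=(0,8) nearest=7 d=3 new=(0,8) → add node 12 parent=7 cost=21
16. q=(5,18) nearest=9 d=4 new=(5,18) → blocked by [5,7]×[14,17], reject
17. q=(10,17) nearest=4 d=1 new=(10,17) → add node 13 parent=4 cost=18
18. q=(4,10) nearest=7 d=1 new=(4,10) → add node 14 parent=7 cost=19
19. q=(7,4) nearest=1 d=1 new=(7,4) → add node 15 parent=1 cost=6; rewire 3→15 (13<15); rewire 7→15 (12<18); rewire 10→15 (11<12); rewire 12→15 (13<21); rewire 14→15 (12<19)
20. q=(3,13) nearest=3 d=3 new=(3,13) → add node 16 parent=3 cost=16
21. q=(13,14) nearest=4 d=2 new=(13,14) → add node 17 parent=4 cost=19
22. q=(6,6) nearest=1 d=2 new=(6,6) → add node 18 parent=1 cost=7; rewire 3→18 (12<13); rewire 7→18 (11<12); rewire 10→18 (10<11); rewire 14→18 (11<12); rewire 16→18 (14<16); rewire 17→18 (15<19)
23. q=(10,17) nearest=13 d=0 → coincident, reject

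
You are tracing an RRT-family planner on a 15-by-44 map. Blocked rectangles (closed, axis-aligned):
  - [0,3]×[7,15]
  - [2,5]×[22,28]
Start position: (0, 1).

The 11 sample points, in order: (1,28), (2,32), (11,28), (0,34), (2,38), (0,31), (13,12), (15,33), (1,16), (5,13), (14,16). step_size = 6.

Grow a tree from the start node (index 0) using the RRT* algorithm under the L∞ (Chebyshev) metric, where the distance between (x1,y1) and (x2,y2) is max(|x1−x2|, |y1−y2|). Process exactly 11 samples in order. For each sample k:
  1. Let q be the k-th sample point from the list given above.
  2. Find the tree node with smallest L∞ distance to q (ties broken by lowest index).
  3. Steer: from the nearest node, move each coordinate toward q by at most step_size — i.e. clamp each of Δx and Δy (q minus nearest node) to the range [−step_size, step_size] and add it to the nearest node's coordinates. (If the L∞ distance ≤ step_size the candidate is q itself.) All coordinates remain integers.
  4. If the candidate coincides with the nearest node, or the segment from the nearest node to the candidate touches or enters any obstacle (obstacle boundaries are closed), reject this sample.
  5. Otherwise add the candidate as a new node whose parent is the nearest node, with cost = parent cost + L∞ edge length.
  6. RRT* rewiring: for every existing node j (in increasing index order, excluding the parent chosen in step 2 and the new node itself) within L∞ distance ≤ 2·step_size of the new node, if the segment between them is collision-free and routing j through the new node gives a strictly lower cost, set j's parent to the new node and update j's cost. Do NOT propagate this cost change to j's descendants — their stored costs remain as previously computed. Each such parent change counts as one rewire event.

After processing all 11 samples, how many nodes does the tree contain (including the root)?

1. q=(1,28) nearest=0 d=27 new=(1,7) → blocked by [0,3]×[7,15], reject
2. q=(2,32) nearest=0 d=31 new=(2,7) → blocked by [0,3]×[7,15], reject
3. q=(11,28) nearest=0 d=27 new=(6,7) → add node 1 parent=0 cost=6
4. q=(0,34) nearest=1 d=27 new=(0,13) → blocked by [0,3]×[7,15], reject
5. q=(2,38) nearest=1 d=31 new=(2,13) → blocked by [0,3]×[7,15], reject
6. q=(0,31) nearest=1 d=24 new=(0,13) → blocked by [0,3]×[7,15], reject
7. q=(13,12) nearest=1 d=7 new=(12,12) → add node 2 parent=1 cost=12
8. q=(15,33) nearest=2 d=21 new=(15,18) → add node 3 parent=2 cost=18
9. q=(1,16) nearest=1 d=9 new=(1,13) → blocked by [0,3]×[7,15], reject
10. q=(5,13) nearest=1 d=6 new=(5,13) → add node 4 parent=1 cost=12
11. q=(14,16) nearest=3 d=2 new=(14,16) → add node 5 parent=3 cost=20

Node count: 6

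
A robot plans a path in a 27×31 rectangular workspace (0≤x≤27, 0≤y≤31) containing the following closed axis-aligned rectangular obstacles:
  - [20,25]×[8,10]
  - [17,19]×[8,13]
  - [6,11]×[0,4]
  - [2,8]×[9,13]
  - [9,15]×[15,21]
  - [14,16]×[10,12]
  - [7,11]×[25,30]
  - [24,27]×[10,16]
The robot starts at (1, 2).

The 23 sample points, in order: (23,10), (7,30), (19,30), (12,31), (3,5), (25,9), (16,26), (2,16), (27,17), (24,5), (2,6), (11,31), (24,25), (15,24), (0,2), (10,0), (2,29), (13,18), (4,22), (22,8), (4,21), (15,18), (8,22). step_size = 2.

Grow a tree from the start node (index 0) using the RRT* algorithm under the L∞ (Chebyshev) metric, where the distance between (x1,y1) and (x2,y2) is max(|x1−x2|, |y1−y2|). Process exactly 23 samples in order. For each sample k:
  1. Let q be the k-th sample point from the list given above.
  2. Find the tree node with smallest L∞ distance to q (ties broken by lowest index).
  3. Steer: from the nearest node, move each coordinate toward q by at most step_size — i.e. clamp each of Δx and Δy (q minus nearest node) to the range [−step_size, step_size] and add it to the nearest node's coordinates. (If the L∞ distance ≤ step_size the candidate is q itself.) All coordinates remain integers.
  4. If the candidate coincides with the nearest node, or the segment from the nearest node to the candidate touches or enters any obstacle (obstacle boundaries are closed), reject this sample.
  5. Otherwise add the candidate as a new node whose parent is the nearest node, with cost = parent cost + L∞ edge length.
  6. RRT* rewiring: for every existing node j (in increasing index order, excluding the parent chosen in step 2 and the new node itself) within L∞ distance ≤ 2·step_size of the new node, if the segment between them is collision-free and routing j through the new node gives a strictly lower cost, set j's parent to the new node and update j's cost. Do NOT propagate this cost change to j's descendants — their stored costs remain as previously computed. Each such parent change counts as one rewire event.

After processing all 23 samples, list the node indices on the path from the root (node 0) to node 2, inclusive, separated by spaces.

Path: 0 1 2

1. q=(23,10) nearest=0 d=22 new=(3,4) → add node 1 parent=0 cost=2
2. q=(7,30) nearest=1 d=26 new=(5,6) → add node 2 parent=1 cost=4
3. q=(19,30) nearest=2 d=24 new=(7,8) → add node 3 parent=2 cost=6
4. q=(12,31) nearest=3 d=23 new=(9,10) → blocked by [2,8]×[9,13], reject
5. q=(3,5) nearest=1 d=1 new=(3,5) → add node 4 parent=1 cost=3
6. q=(25,9) nearest=3 d=18 new=(9,9) → add node 5 parent=3 cost=8
7. q=(16,26) nearest=5 d=17 new=(11,11) → add node 6 parent=5 cost=10
8. q=(2,16) nearest=5 d=7 new=(7,11) → blocked by [2,8]×[9,13], reject
9. q=(27,17) nearest=6 d=16 new=(13,13) → add node 7 parent=6 cost=12
10. q=(24,5) nearest=7 d=11 new=(15,11) → blocked by [14,16]×[10,12], reject
11. q=(2,6) nearest=4 d=1 new=(2,6) → add node 8 parent=4 cost=4
12. q=(11,31) nearest=7 d=18 new=(11,15) → blocked by [9,15]×[15,21], reject
13. q=(24,25) nearest=7 d=12 new=(15,15) → blocked by [9,15]×[15,21], reject
14. q=(15,24) nearest=7 d=11 new=(15,15) → blocked by [9,15]×[15,21], reject
15. q=(0,2) nearest=0 d=1 new=(0,2) → add node 9 parent=0 cost=1
16. q=(10,0) nearest=2 d=6 new=(7,4) → blocked by [6,11]×[0,4], reject
17. q=(2,29) nearest=7 d=16 new=(11,15) → blocked by [9,15]×[15,21], reject
18. q=(13,18) nearest=7 d=5 new=(13,15) → blocked by [9,15]×[15,21], reject
19. q=(4,22) nearest=7 d=9 new=(11,15) → blocked by [9,15]×[15,21], reject
20. q=(22,8) nearest=7 d=9 new=(15,11) → blocked by [14,16]×[10,12], reject
21. q=(4,21) nearest=7 d=9 new=(11,15) → blocked by [9,15]×[15,21], reject
22. q=(15,18) nearest=7 d=5 new=(15,15) → blocked by [9,15]×[15,21], reject
23. q=(8,22) nearest=7 d=9 new=(11,15) → blocked by [9,15]×[15,21], reject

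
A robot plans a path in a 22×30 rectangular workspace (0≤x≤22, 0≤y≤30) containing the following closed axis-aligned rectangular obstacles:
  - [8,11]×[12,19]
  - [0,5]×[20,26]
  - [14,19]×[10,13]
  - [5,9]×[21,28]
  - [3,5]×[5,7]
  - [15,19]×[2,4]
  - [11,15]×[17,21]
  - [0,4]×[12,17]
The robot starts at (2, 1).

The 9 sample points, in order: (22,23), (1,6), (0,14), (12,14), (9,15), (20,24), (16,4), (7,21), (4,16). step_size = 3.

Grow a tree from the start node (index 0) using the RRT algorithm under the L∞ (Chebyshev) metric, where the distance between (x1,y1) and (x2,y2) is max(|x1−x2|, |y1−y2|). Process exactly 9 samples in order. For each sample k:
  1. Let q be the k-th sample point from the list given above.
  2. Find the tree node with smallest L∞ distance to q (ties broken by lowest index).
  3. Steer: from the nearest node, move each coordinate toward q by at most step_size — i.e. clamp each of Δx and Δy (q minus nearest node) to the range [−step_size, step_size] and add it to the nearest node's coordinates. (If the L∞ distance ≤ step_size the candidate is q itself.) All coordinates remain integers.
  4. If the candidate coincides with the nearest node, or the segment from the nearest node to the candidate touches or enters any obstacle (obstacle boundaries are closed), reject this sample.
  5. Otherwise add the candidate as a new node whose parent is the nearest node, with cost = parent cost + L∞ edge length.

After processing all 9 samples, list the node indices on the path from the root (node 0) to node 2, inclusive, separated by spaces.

Path: 0 1 2

1. q=(22,23) nearest=0 d=22 new=(5,4) → add node 1 parent=0 cost=3
2. q=(1,6) nearest=1 d=4 new=(2,6) → blocked by [3,5]×[5,7], reject
3. q=(0,14) nearest=1 d=10 new=(2,7) → blocked by [3,5]×[5,7], reject
4. q=(12,14) nearest=1 d=10 new=(8,7) → add node 2 parent=1 cost=6
5. q=(9,15) nearest=2 d=8 new=(9,10) → add node 3 parent=2 cost=9
6. q=(20,24) nearest=3 d=14 new=(12,13) → blocked by [8,11]×[12,19], reject
7. q=(16,4) nearest=3 d=7 new=(12,7) → add node 4 parent=3 cost=12
8. q=(7,21) nearest=3 d=11 new=(7,13) → add node 5 parent=3 cost=12
9. q=(4,16) nearest=5 d=3 new=(4,16) → blocked by [0,4]×[12,17], reject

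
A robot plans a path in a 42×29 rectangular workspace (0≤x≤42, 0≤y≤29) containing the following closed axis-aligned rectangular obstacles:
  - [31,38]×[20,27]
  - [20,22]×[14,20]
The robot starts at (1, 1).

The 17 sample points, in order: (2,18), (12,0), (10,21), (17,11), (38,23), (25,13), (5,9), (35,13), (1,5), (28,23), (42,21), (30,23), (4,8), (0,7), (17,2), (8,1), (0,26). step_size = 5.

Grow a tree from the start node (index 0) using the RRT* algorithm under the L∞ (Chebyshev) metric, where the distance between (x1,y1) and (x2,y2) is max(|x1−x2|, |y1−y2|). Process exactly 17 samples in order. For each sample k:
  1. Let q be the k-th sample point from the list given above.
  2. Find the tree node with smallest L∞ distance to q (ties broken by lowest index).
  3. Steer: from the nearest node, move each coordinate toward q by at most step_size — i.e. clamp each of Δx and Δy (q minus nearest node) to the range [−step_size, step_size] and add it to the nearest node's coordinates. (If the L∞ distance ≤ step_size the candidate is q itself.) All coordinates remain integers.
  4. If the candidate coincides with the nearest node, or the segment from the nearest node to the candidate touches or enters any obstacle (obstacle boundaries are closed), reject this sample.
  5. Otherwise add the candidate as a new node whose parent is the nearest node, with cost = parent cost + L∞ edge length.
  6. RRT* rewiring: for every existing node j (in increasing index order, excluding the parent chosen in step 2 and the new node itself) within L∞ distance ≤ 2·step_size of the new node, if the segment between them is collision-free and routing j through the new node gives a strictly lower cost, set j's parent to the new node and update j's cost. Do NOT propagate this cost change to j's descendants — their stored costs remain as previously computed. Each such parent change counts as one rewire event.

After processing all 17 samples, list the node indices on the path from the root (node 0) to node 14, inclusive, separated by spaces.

1. q=(2,18) nearest=0 d=17 new=(2,6) → add node 1 parent=0 cost=5
2. q=(12,0) nearest=1 d=10 new=(7,1) → add node 2 parent=1 cost=10
3. q=(10,21) nearest=1 d=15 new=(7,11) → add node 3 parent=1 cost=10
4. q=(17,11) nearest=2 d=10 new=(12,6) → add node 4 parent=2 cost=15
5. q=(38,23) nearest=4 d=26 new=(17,11) → add node 5 parent=4 cost=20
6. q=(25,13) nearest=5 d=8 new=(22,13) → add node 6 parent=5 cost=25
7. q=(5,9) nearest=3 d=2 new=(5,9) → add node 7 parent=3 cost=12
8. q=(35,13) nearest=6 d=13 new=(27,13) → add node 8 parent=6 cost=30
9. q=(1,5) nearest=1 d=1 new=(1,5) → add node 9 parent=1 cost=6; rewire 7→9 (10<12)
10. q=(28,23) nearest=6 d=10 new=(27,18) → add node 10 parent=6 cost=30
11. q=(42,21) nearest=8 d=15 new=(32,18) → add node 11 parent=8 cost=35
12. q=(30,23) nearest=10 d=5 new=(30,23) → add node 12 parent=10 cost=35
13. q=(4,8) nearest=7 d=1 new=(4,8) → add node 13 parent=7 cost=11
14. q=(0,7) nearest=1 d=2 new=(0,7) → add node 14 parent=1 cost=7
15. q=(17,2) nearest=4 d=5 new=(17,2) → add node 15 parent=4 cost=20
16. q=(8,1) nearest=2 d=1 new=(8,1) → add node 16 parent=2 cost=11
17. q=(0,26) nearest=3 d=15 new=(2,16) → add node 17 parent=3 cost=15

Path: 0 1 14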